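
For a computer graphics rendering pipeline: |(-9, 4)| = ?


|u| = sqrt((-9)^2 + 4^2) = sqrt(97) = 9.8489

9.8489


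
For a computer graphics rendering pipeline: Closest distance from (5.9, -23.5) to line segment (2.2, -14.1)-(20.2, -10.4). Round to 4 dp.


Project P onto AB: t = 0.0942 (clamped to [0,1])
Closest point on segment: (3.8961, -13.7514)
Distance: 9.9525

9.9525


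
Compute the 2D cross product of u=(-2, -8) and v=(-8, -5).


u x v = u_x*v_y - u_y*v_x = (-2)*(-5) - (-8)*(-8)
= 10 - 64 = -54

-54


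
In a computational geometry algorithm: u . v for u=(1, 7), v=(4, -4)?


u . v = u_x*v_x + u_y*v_y = 1*4 + 7*(-4)
= 4 + (-28) = -24

-24


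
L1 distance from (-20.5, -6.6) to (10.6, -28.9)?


|(-20.5)-10.6| + |(-6.6)-(-28.9)| = 31.1 + 22.3 = 53.4

53.4


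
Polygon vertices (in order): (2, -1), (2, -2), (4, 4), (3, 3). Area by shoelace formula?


Shoelace sum: (2*(-2) - 2*(-1)) + (2*4 - 4*(-2)) + (4*3 - 3*4) + (3*(-1) - 2*3)
= 5
Area = |5|/2 = 2.5

2.5


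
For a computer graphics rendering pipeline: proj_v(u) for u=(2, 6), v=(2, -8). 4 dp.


u.v = -44, |v| = sqrt(68) = 8.2462
Scalar projection = u.v / |v| = -44 / sqrt(68) = -5.3358

-5.3358


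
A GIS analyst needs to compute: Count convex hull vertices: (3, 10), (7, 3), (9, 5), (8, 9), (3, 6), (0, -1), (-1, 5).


Convex hull vertices (CCW): (-1, 5), (0, -1), (7, 3), (9, 5), (8, 9), (3, 10)
Count = 6

6


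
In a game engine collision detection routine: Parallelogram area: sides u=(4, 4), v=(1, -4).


|u x v| = |4*(-4) - 4*1|
= |(-16) - 4| = 20

20


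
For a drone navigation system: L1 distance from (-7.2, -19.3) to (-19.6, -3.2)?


|(-7.2)-(-19.6)| + |(-19.3)-(-3.2)| = 12.4 + 16.1 = 28.5

28.5


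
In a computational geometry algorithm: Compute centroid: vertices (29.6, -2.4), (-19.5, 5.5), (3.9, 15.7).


Centroid = ((x_A+x_B+x_C)/3, (y_A+y_B+y_C)/3)
= ((29.6+(-19.5)+3.9)/3, ((-2.4)+5.5+15.7)/3)
= (4.6667, 6.2667)

(4.6667, 6.2667)


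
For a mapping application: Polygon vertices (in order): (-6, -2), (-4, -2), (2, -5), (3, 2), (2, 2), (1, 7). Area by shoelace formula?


Shoelace sum: ((-6)*(-2) - (-4)*(-2)) + ((-4)*(-5) - 2*(-2)) + (2*2 - 3*(-5)) + (3*2 - 2*2) + (2*7 - 1*2) + (1*(-2) - (-6)*7)
= 101
Area = |101|/2 = 50.5

50.5


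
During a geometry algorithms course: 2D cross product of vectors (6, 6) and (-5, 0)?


u x v = u_x*v_y - u_y*v_x = 6*0 - 6*(-5)
= 0 - (-30) = 30

30


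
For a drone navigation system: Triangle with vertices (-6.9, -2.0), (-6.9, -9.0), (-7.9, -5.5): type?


Side lengths squared: AB^2=49, BC^2=13.25, CA^2=13.25
Sorted: [13.25, 13.25, 49]
By sides: Isosceles, By angles: Obtuse

Isosceles, Obtuse


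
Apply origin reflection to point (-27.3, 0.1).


Reflection over origin: (x,y) -> (-x,-y)
(-27.3, 0.1) -> (27.3, -0.1)

(27.3, -0.1)


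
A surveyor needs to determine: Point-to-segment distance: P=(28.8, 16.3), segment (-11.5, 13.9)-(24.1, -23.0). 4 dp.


Project P onto AB: t = 0.512 (clamped to [0,1])
Closest point on segment: (6.7284, -4.994)
Distance: 30.6691

30.6691


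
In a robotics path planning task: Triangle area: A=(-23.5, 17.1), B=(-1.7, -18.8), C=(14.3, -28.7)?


Area = |x_A(y_B-y_C) + x_B(y_C-y_A) + x_C(y_A-y_B)|/2
= |(-232.65) + 77.86 + 513.37|/2
= 358.58/2 = 179.29

179.29


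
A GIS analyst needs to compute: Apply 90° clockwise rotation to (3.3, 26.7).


90° CW: (x,y) -> (y, -x)
(3.3,26.7) -> (26.7, -3.3)

(26.7, -3.3)


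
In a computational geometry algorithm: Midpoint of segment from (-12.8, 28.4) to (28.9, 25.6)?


M = (((-12.8)+28.9)/2, (28.4+25.6)/2)
= (8.05, 27)

(8.05, 27)


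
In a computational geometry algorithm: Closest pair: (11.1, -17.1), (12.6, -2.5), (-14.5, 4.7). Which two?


d(P0,P1) = 14.6769, d(P0,P2) = 33.6244, d(P1,P2) = 28.0401
Closest: P0 and P1

Closest pair: (11.1, -17.1) and (12.6, -2.5), distance = 14.6769


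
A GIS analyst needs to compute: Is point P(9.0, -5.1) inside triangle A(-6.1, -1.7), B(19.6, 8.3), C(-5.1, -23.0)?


Cross products: AB x AP = -238.38, BC x BP = -0.8, CA x CP = -318.23
All same sign? yes

Yes, inside


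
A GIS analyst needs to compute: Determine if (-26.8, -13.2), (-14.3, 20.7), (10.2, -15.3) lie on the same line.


Cross product: ((-14.3)-(-26.8))*((-15.3)-(-13.2)) - (20.7-(-13.2))*(10.2-(-26.8))
= -1280.55

No, not collinear


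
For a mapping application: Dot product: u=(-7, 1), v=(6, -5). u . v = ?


u . v = u_x*v_x + u_y*v_y = (-7)*6 + 1*(-5)
= (-42) + (-5) = -47

-47


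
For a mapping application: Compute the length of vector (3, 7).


|u| = sqrt(3^2 + 7^2) = sqrt(58) = 7.6158

7.6158


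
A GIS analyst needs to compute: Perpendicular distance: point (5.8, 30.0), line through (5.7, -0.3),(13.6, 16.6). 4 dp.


|cross product| = 237.68
|line direction| = sqrt(348.02) = 18.6553
Distance = 237.68/sqrt(348.02) = 12.7406

12.7406


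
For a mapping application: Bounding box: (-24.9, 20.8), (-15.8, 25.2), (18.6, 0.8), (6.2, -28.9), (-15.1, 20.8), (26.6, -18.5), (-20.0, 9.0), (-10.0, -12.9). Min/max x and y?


x range: [-24.9, 26.6]
y range: [-28.9, 25.2]
Bounding box: (-24.9,-28.9) to (26.6,25.2)

(-24.9,-28.9) to (26.6,25.2)


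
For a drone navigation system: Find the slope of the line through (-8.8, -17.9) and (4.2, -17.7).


slope = (y2-y1)/(x2-x1) = ((-17.7)-(-17.9))/(4.2-(-8.8)) = 0.2/13 = 0.0154

0.0154


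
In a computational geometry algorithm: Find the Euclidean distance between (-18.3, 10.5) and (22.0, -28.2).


dx=40.3, dy=-38.7
d^2 = 40.3^2 + (-38.7)^2 = 3121.78
d = sqrt(3121.78) = 55.8729

55.8729


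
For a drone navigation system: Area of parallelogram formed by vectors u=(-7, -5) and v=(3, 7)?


|u x v| = |(-7)*7 - (-5)*3|
= |(-49) - (-15)| = 34

34


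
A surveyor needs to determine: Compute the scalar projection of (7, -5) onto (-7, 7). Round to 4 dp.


u.v = -84, |v| = sqrt(98) = 9.8995
Scalar projection = u.v / |v| = -84 / sqrt(98) = -8.4853

-8.4853


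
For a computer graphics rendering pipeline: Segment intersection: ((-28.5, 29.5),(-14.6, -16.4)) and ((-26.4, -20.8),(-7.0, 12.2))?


Cross products: d1=1045.12, d2=-304.04, d3=-602.78, d4=746.38
d1*d2 < 0 and d3*d4 < 0? yes

Yes, they intersect


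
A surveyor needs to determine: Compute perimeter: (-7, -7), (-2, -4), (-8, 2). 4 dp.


Sides: (-7, -7)->(-2, -4): sqrt(34) = 5.830952, (-2, -4)->(-8, 2): sqrt(72) = 8.485281, (-8, 2)->(-7, -7): sqrt(82) = 9.055385
Sum = 23.371618
Perimeter = 23.3716

23.3716


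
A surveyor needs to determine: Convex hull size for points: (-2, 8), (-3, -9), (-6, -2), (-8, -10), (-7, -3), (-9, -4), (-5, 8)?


Convex hull vertices (CCW): (-9, -4), (-8, -10), (-3, -9), (-2, 8), (-5, 8)
Count = 5

5


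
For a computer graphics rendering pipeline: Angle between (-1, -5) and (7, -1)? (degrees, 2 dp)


u.v = -2, |u| = sqrt(26) = 5.099, |v| = sqrt(50) = 7.0711
cos(theta) = u.v/(|u||v|) = -2/sqrt(1300) = -0.05547
theta = acos(-0.05547) = 93.18 degrees

93.18 degrees


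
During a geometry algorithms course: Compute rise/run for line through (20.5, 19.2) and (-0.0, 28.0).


slope = (y2-y1)/(x2-x1) = (28-19.2)/(0-20.5) = 8.8/(-20.5) = -0.4293

-0.4293


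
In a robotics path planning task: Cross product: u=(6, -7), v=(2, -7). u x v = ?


u x v = u_x*v_y - u_y*v_x = 6*(-7) - (-7)*2
= (-42) - (-14) = -28

-28


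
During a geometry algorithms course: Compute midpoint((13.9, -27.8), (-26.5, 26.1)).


M = ((13.9+(-26.5))/2, ((-27.8)+26.1)/2)
= (-6.3, -0.85)

(-6.3, -0.85)


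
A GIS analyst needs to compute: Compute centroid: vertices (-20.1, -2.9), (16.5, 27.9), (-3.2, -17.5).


Centroid = ((x_A+x_B+x_C)/3, (y_A+y_B+y_C)/3)
= (((-20.1)+16.5+(-3.2))/3, ((-2.9)+27.9+(-17.5))/3)
= (-2.2667, 2.5)

(-2.2667, 2.5)


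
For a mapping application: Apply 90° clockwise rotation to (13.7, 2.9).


90° CW: (x,y) -> (y, -x)
(13.7,2.9) -> (2.9, -13.7)

(2.9, -13.7)


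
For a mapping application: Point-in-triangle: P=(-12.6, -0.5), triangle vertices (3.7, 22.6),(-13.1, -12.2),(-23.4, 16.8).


Cross products: AB x AP = -179.16, BC x BP = -135.01, CA x CP = -531.47
All same sign? yes

Yes, inside


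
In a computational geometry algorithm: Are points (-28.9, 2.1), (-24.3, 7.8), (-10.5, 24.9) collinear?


Cross product: ((-24.3)-(-28.9))*(24.9-2.1) - (7.8-2.1)*((-10.5)-(-28.9))
= 0

Yes, collinear


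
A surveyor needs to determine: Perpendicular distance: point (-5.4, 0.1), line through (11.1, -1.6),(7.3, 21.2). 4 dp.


|cross product| = 369.74
|line direction| = sqrt(534.28) = 23.1145
Distance = 369.74/sqrt(534.28) = 15.996

15.996


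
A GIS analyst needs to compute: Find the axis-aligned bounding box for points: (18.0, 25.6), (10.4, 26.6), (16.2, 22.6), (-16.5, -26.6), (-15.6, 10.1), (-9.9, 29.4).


x range: [-16.5, 18]
y range: [-26.6, 29.4]
Bounding box: (-16.5,-26.6) to (18,29.4)

(-16.5,-26.6) to (18,29.4)


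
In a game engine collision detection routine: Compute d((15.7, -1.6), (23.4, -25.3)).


dx=7.7, dy=-23.7
d^2 = 7.7^2 + (-23.7)^2 = 620.98
d = sqrt(620.98) = 24.9195

24.9195


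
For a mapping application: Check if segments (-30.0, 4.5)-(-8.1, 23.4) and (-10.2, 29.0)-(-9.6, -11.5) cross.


Cross products: d1=-816.6, d2=81.69, d3=162.33, d4=-735.96
d1*d2 < 0 and d3*d4 < 0? yes

Yes, they intersect


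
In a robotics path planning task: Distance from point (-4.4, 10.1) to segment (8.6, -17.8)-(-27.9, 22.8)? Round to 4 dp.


Project P onto AB: t = 0.5392 (clamped to [0,1])
Closest point on segment: (-11.082, 4.0928)
Distance: 8.9853

8.9853


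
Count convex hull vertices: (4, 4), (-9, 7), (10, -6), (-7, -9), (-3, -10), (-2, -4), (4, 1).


Convex hull vertices (CCW): (-9, 7), (-7, -9), (-3, -10), (10, -6), (4, 4)
Count = 5

5


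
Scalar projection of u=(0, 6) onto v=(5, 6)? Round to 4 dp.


u.v = 36, |v| = sqrt(61) = 7.8102
Scalar projection = u.v / |v| = 36 / sqrt(61) = 4.6093

4.6093


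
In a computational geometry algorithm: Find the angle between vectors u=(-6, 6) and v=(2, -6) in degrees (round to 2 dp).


u.v = -48, |u| = sqrt(72) = 8.4853, |v| = sqrt(40) = 6.3246
cos(theta) = u.v/(|u||v|) = -48/sqrt(2880) = -0.894427
theta = acos(-0.894427) = 153.43 degrees

153.43 degrees


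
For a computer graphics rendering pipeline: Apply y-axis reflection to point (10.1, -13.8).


Reflection over y-axis: (x,y) -> (-x,y)
(10.1, -13.8) -> (-10.1, -13.8)

(-10.1, -13.8)


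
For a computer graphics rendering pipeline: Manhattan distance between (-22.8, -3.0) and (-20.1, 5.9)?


|(-22.8)-(-20.1)| + |(-3)-5.9| = 2.7 + 8.9 = 11.6

11.6


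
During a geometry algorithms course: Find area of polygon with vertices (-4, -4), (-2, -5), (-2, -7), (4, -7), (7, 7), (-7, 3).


Shoelace sum: ((-4)*(-5) - (-2)*(-4)) + ((-2)*(-7) - (-2)*(-5)) + ((-2)*(-7) - 4*(-7)) + (4*7 - 7*(-7)) + (7*3 - (-7)*7) + ((-7)*(-4) - (-4)*3)
= 245
Area = |245|/2 = 122.5

122.5


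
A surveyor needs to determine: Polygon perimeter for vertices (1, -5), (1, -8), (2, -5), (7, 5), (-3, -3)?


Sides: (1, -5)->(1, -8): sqrt(9) = 3, (1, -8)->(2, -5): sqrt(10) = 3.162278, (2, -5)->(7, 5): sqrt(125) = 11.18034, (7, 5)->(-3, -3): sqrt(164) = 12.806248, (-3, -3)->(1, -5): sqrt(20) = 4.472136
Sum = 34.621002
Perimeter = 34.621

34.621


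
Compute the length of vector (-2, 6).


|u| = sqrt((-2)^2 + 6^2) = sqrt(40) = 6.3246

6.3246


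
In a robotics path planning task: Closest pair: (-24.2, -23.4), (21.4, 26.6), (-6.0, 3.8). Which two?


d(P0,P1) = 67.671, d(P0,P2) = 32.7274, d(P1,P2) = 35.6455
Closest: P0 and P2

Closest pair: (-24.2, -23.4) and (-6.0, 3.8), distance = 32.7274


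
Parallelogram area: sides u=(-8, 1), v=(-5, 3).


|u x v| = |(-8)*3 - 1*(-5)|
= |(-24) - (-5)| = 19

19


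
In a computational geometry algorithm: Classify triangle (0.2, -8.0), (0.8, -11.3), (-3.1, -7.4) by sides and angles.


Side lengths squared: AB^2=11.25, BC^2=30.42, CA^2=11.25
Sorted: [11.25, 11.25, 30.42]
By sides: Isosceles, By angles: Obtuse

Isosceles, Obtuse


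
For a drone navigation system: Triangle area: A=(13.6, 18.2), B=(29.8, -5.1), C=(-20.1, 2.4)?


Area = |x_A(y_B-y_C) + x_B(y_C-y_A) + x_C(y_A-y_B)|/2
= |(-102) + (-470.84) + (-468.33)|/2
= 1041.17/2 = 520.585

520.585


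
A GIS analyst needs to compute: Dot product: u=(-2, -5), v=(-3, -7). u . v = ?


u . v = u_x*v_x + u_y*v_y = (-2)*(-3) + (-5)*(-7)
= 6 + 35 = 41

41


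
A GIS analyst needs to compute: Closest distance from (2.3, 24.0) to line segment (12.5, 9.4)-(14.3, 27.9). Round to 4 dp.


Project P onto AB: t = 0.7286 (clamped to [0,1])
Closest point on segment: (13.8116, 22.88)
Distance: 11.5659

11.5659


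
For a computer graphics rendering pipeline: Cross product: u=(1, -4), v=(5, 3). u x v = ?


u x v = u_x*v_y - u_y*v_x = 1*3 - (-4)*5
= 3 - (-20) = 23

23


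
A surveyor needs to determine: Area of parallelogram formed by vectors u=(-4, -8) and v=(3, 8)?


|u x v| = |(-4)*8 - (-8)*3|
= |(-32) - (-24)| = 8

8


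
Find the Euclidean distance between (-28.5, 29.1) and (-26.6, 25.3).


dx=1.9, dy=-3.8
d^2 = 1.9^2 + (-3.8)^2 = 18.05
d = sqrt(18.05) = 4.2485

4.2485


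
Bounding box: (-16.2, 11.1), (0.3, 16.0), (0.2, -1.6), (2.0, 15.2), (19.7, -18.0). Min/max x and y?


x range: [-16.2, 19.7]
y range: [-18, 16]
Bounding box: (-16.2,-18) to (19.7,16)

(-16.2,-18) to (19.7,16)


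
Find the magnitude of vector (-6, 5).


|u| = sqrt((-6)^2 + 5^2) = sqrt(61) = 7.8102

7.8102


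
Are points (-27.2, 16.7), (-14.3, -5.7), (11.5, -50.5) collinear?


Cross product: ((-14.3)-(-27.2))*((-50.5)-16.7) - ((-5.7)-16.7)*(11.5-(-27.2))
= 0

Yes, collinear


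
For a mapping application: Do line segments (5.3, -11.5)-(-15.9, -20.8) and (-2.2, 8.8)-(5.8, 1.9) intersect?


Cross products: d1=-110.65, d2=-331.33, d3=-500.11, d4=-279.43
d1*d2 < 0 and d3*d4 < 0? no

No, they don't intersect


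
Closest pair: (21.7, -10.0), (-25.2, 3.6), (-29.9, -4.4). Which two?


d(P0,P1) = 48.8321, d(P0,P2) = 51.903, d(P1,P2) = 9.2785
Closest: P1 and P2

Closest pair: (-25.2, 3.6) and (-29.9, -4.4), distance = 9.2785


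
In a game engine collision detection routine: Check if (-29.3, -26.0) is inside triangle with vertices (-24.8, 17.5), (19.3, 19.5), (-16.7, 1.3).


Cross products: AB x AP = -1909.35, BC x BP = 753.48, CA x CP = 425.25
All same sign? no

No, outside


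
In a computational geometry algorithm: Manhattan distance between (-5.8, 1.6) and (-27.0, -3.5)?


|(-5.8)-(-27)| + |1.6-(-3.5)| = 21.2 + 5.1 = 26.3

26.3


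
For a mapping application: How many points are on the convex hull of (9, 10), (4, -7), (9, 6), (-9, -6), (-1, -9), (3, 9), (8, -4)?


Convex hull vertices (CCW): (-9, -6), (-1, -9), (4, -7), (8, -4), (9, 6), (9, 10), (3, 9)
Count = 7

7


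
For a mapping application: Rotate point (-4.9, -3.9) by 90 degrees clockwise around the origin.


90° CW: (x,y) -> (y, -x)
(-4.9,-3.9) -> (-3.9, 4.9)

(-3.9, 4.9)


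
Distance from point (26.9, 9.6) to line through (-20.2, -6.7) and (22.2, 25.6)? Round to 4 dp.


|cross product| = 830.21
|line direction| = sqrt(2841.05) = 53.3015
Distance = 830.21/sqrt(2841.05) = 15.5757

15.5757


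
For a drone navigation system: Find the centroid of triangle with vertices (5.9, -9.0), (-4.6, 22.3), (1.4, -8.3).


Centroid = ((x_A+x_B+x_C)/3, (y_A+y_B+y_C)/3)
= ((5.9+(-4.6)+1.4)/3, ((-9)+22.3+(-8.3))/3)
= (0.9, 1.6667)

(0.9, 1.6667)


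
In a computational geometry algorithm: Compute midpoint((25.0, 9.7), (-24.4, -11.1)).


M = ((25+(-24.4))/2, (9.7+(-11.1))/2)
= (0.3, -0.7)

(0.3, -0.7)


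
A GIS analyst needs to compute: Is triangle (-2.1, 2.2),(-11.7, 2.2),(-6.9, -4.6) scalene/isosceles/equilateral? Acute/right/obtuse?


Side lengths squared: AB^2=92.16, BC^2=69.28, CA^2=69.28
Sorted: [69.28, 69.28, 92.16]
By sides: Isosceles, By angles: Acute

Isosceles, Acute


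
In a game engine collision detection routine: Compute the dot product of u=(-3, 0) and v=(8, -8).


u . v = u_x*v_x + u_y*v_y = (-3)*8 + 0*(-8)
= (-24) + 0 = -24

-24


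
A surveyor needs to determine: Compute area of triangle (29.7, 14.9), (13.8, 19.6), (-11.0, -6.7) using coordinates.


Area = |x_A(y_B-y_C) + x_B(y_C-y_A) + x_C(y_A-y_B)|/2
= |781.11 + (-298.08) + 51.7|/2
= 534.73/2 = 267.365

267.365


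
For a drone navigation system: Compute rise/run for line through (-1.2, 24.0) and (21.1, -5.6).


slope = (y2-y1)/(x2-x1) = ((-5.6)-24)/(21.1-(-1.2)) = (-29.6)/22.3 = -1.3274

-1.3274


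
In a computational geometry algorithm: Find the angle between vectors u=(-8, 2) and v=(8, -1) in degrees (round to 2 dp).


u.v = -66, |u| = sqrt(68) = 8.2462, |v| = sqrt(65) = 8.0623
cos(theta) = u.v/(|u||v|) = -66/sqrt(4420) = -0.992734
theta = acos(-0.992734) = 173.09 degrees

173.09 degrees


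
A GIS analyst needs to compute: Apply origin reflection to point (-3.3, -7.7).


Reflection over origin: (x,y) -> (-x,-y)
(-3.3, -7.7) -> (3.3, 7.7)

(3.3, 7.7)


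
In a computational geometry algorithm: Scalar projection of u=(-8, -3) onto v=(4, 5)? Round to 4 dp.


u.v = -47, |v| = sqrt(41) = 6.4031
Scalar projection = u.v / |v| = -47 / sqrt(41) = -7.3402

-7.3402


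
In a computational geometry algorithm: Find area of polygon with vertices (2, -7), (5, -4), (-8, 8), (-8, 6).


Shoelace sum: (2*(-4) - 5*(-7)) + (5*8 - (-8)*(-4)) + ((-8)*6 - (-8)*8) + ((-8)*(-7) - 2*6)
= 95
Area = |95|/2 = 47.5

47.5


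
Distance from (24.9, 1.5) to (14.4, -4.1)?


dx=-10.5, dy=-5.6
d^2 = (-10.5)^2 + (-5.6)^2 = 141.61
d = sqrt(141.61) = 11.9

11.9


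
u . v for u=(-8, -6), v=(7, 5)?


u . v = u_x*v_x + u_y*v_y = (-8)*7 + (-6)*5
= (-56) + (-30) = -86

-86


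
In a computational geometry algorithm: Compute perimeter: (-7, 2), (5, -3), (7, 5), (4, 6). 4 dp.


Sides: (-7, 2)->(5, -3): sqrt(169) = 13, (5, -3)->(7, 5): sqrt(68) = 8.246211, (7, 5)->(4, 6): sqrt(10) = 3.162278, (4, 6)->(-7, 2): sqrt(137) = 11.7047
Sum = 36.113189
Perimeter = 36.1132

36.1132


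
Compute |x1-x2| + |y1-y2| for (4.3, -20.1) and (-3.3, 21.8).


|4.3-(-3.3)| + |(-20.1)-21.8| = 7.6 + 41.9 = 49.5

49.5


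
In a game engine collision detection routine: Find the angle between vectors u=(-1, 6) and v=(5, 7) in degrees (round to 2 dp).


u.v = 37, |u| = sqrt(37) = 6.0828, |v| = sqrt(74) = 8.6023
cos(theta) = u.v/(|u||v|) = 37/sqrt(2738) = 0.707107
theta = acos(0.707107) = 45 degrees

45 degrees


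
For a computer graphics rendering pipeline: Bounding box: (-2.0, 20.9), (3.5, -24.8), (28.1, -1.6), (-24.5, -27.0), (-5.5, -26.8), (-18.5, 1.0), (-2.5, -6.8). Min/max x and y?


x range: [-24.5, 28.1]
y range: [-27, 20.9]
Bounding box: (-24.5,-27) to (28.1,20.9)

(-24.5,-27) to (28.1,20.9)


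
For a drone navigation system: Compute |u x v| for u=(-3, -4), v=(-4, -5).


|u x v| = |(-3)*(-5) - (-4)*(-4)|
= |15 - 16| = 1

1


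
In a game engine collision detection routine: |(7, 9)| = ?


|u| = sqrt(7^2 + 9^2) = sqrt(130) = 11.4018

11.4018


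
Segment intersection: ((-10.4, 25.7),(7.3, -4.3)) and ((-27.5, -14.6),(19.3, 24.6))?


Cross products: d1=1215.72, d2=-882.12, d3=-1226.31, d4=871.53
d1*d2 < 0 and d3*d4 < 0? yes

Yes, they intersect


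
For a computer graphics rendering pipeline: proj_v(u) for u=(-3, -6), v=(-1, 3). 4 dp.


u.v = -15, |v| = sqrt(10) = 3.1623
Scalar projection = u.v / |v| = -15 / sqrt(10) = -4.7434

-4.7434


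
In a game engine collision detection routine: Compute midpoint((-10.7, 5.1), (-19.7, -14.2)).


M = (((-10.7)+(-19.7))/2, (5.1+(-14.2))/2)
= (-15.2, -4.55)

(-15.2, -4.55)


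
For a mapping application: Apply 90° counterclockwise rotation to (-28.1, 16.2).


90° CCW: (x,y) -> (-y, x)
(-28.1,16.2) -> (-16.2, -28.1)

(-16.2, -28.1)


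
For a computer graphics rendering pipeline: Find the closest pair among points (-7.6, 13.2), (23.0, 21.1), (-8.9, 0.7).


d(P0,P1) = 31.6033, d(P0,P2) = 12.5674, d(P1,P2) = 37.8652
Closest: P0 and P2

Closest pair: (-7.6, 13.2) and (-8.9, 0.7), distance = 12.5674


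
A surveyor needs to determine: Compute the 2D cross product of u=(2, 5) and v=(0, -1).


u x v = u_x*v_y - u_y*v_x = 2*(-1) - 5*0
= (-2) - 0 = -2

-2


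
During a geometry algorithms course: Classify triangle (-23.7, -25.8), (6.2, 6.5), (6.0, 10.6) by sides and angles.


Side lengths squared: AB^2=1937.3, BC^2=16.85, CA^2=2207.05
Sorted: [16.85, 1937.3, 2207.05]
By sides: Scalene, By angles: Obtuse

Scalene, Obtuse


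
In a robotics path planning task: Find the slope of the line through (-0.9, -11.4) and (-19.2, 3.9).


slope = (y2-y1)/(x2-x1) = (3.9-(-11.4))/((-19.2)-(-0.9)) = 15.3/(-18.3) = -0.8361

-0.8361


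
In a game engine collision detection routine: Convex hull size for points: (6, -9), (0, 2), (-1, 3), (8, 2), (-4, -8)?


Convex hull vertices (CCW): (-4, -8), (6, -9), (8, 2), (-1, 3)
Count = 4

4


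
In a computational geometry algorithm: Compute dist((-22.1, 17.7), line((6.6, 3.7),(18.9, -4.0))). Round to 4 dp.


|cross product| = 48.79
|line direction| = sqrt(210.58) = 14.5114
Distance = 48.79/sqrt(210.58) = 3.3622

3.3622


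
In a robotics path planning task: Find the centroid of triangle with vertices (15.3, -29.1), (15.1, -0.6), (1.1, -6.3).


Centroid = ((x_A+x_B+x_C)/3, (y_A+y_B+y_C)/3)
= ((15.3+15.1+1.1)/3, ((-29.1)+(-0.6)+(-6.3))/3)
= (10.5, -12)

(10.5, -12)


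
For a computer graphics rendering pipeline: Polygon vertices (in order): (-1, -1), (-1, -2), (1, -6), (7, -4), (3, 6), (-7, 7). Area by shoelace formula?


Shoelace sum: ((-1)*(-2) - (-1)*(-1)) + ((-1)*(-6) - 1*(-2)) + (1*(-4) - 7*(-6)) + (7*6 - 3*(-4)) + (3*7 - (-7)*6) + ((-7)*(-1) - (-1)*7)
= 178
Area = |178|/2 = 89

89


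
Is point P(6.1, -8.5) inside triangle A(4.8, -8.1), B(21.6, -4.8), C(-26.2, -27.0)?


Cross products: AB x AP = -11.01, BC x BP = -167.24, CA x CP = -36.97
All same sign? yes

Yes, inside


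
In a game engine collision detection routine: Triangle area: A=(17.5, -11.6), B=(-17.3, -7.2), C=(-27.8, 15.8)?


Area = |x_A(y_B-y_C) + x_B(y_C-y_A) + x_C(y_A-y_B)|/2
= |(-402.5) + (-474.02) + 122.32|/2
= 754.2/2 = 377.1

377.1


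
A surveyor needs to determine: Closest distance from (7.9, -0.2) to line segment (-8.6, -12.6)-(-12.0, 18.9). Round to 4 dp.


Project P onto AB: t = 0.3332 (clamped to [0,1])
Closest point on segment: (-9.733, -2.1032)
Distance: 17.7354

17.7354


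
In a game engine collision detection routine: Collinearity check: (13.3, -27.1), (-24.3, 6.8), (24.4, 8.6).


Cross product: ((-24.3)-13.3)*(8.6-(-27.1)) - (6.8-(-27.1))*(24.4-13.3)
= -1718.61

No, not collinear


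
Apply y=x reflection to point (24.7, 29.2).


Reflection over y=x: (x,y) -> (y,x)
(24.7, 29.2) -> (29.2, 24.7)

(29.2, 24.7)


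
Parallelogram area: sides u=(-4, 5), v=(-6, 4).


|u x v| = |(-4)*4 - 5*(-6)|
= |(-16) - (-30)| = 14

14


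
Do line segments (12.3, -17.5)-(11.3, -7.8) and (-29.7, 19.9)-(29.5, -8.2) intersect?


Cross products: d1=-1033.88, d2=-487.74, d3=370, d4=-176.14
d1*d2 < 0 and d3*d4 < 0? no

No, they don't intersect


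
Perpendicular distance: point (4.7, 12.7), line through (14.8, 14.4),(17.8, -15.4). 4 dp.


|cross product| = 306.08
|line direction| = sqrt(897.04) = 29.9506
Distance = 306.08/sqrt(897.04) = 10.2195

10.2195


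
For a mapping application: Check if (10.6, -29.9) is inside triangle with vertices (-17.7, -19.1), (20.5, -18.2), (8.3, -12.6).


Cross products: AB x AP = -438.03, BC x BP = 198.18, CA x CP = 464.75
All same sign? no

No, outside


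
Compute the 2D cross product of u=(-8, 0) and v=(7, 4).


u x v = u_x*v_y - u_y*v_x = (-8)*4 - 0*7
= (-32) - 0 = -32

-32


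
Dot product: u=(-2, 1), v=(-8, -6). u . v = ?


u . v = u_x*v_x + u_y*v_y = (-2)*(-8) + 1*(-6)
= 16 + (-6) = 10

10


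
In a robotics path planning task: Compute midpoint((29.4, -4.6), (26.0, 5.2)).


M = ((29.4+26)/2, ((-4.6)+5.2)/2)
= (27.7, 0.3)

(27.7, 0.3)


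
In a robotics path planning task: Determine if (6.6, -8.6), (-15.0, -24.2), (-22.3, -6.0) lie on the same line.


Cross product: ((-15)-6.6)*((-6)-(-8.6)) - ((-24.2)-(-8.6))*((-22.3)-6.6)
= -507

No, not collinear


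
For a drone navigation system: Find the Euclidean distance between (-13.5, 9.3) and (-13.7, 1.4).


dx=-0.2, dy=-7.9
d^2 = (-0.2)^2 + (-7.9)^2 = 62.45
d = sqrt(62.45) = 7.9025

7.9025


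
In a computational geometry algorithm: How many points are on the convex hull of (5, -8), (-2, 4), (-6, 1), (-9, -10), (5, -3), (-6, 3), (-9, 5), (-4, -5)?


Convex hull vertices (CCW): (-9, -10), (5, -8), (5, -3), (-2, 4), (-9, 5)
Count = 5

5


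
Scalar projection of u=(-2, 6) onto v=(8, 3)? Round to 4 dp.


u.v = 2, |v| = sqrt(73) = 8.544
Scalar projection = u.v / |v| = 2 / sqrt(73) = 0.2341

0.2341


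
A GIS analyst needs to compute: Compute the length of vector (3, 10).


|u| = sqrt(3^2 + 10^2) = sqrt(109) = 10.4403

10.4403


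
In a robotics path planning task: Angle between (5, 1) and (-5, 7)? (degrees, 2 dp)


u.v = -18, |u| = sqrt(26) = 5.099, |v| = sqrt(74) = 8.6023
cos(theta) = u.v/(|u||v|) = -18/sqrt(1924) = -0.410365
theta = acos(-0.410365) = 114.23 degrees

114.23 degrees


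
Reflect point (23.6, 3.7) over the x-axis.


Reflection over x-axis: (x,y) -> (x,-y)
(23.6, 3.7) -> (23.6, -3.7)

(23.6, -3.7)


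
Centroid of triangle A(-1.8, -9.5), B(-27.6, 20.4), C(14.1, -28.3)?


Centroid = ((x_A+x_B+x_C)/3, (y_A+y_B+y_C)/3)
= (((-1.8)+(-27.6)+14.1)/3, ((-9.5)+20.4+(-28.3))/3)
= (-5.1, -5.8)

(-5.1, -5.8)


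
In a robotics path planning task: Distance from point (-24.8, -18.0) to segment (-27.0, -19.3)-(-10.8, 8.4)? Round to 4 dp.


Project P onto AB: t = 0.0696 (clamped to [0,1])
Closest point on segment: (-25.8728, -17.3726)
Distance: 1.2428

1.2428


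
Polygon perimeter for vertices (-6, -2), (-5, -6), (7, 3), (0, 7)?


Sides: (-6, -2)->(-5, -6): sqrt(17) = 4.123106, (-5, -6)->(7, 3): sqrt(225) = 15, (7, 3)->(0, 7): sqrt(65) = 8.062258, (0, 7)->(-6, -2): sqrt(117) = 10.816654
Sum = 38.002018
Perimeter = 38.002

38.002


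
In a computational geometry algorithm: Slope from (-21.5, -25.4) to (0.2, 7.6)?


slope = (y2-y1)/(x2-x1) = (7.6-(-25.4))/(0.2-(-21.5)) = 33/21.7 = 1.5207

1.5207


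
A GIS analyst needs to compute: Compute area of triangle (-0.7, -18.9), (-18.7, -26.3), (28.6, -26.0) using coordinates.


Area = |x_A(y_B-y_C) + x_B(y_C-y_A) + x_C(y_A-y_B)|/2
= |0.21 + 132.77 + 211.64|/2
= 344.62/2 = 172.31

172.31


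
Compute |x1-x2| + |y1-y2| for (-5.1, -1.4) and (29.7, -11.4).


|(-5.1)-29.7| + |(-1.4)-(-11.4)| = 34.8 + 10 = 44.8

44.8


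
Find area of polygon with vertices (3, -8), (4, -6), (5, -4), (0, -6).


Shoelace sum: (3*(-6) - 4*(-8)) + (4*(-4) - 5*(-6)) + (5*(-6) - 0*(-4)) + (0*(-8) - 3*(-6))
= 16
Area = |16|/2 = 8

8


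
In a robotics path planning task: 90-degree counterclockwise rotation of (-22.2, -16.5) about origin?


90° CCW: (x,y) -> (-y, x)
(-22.2,-16.5) -> (16.5, -22.2)

(16.5, -22.2)


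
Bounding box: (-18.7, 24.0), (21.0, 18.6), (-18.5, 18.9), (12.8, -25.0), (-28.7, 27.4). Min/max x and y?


x range: [-28.7, 21]
y range: [-25, 27.4]
Bounding box: (-28.7,-25) to (21,27.4)

(-28.7,-25) to (21,27.4)


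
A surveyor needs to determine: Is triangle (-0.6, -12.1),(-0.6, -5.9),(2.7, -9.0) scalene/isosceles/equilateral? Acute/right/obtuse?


Side lengths squared: AB^2=38.44, BC^2=20.5, CA^2=20.5
Sorted: [20.5, 20.5, 38.44]
By sides: Isosceles, By angles: Acute

Isosceles, Acute


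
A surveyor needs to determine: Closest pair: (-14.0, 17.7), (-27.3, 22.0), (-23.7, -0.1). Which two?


d(P0,P1) = 13.9778, d(P0,P2) = 20.2714, d(P1,P2) = 22.3913
Closest: P0 and P1

Closest pair: (-14.0, 17.7) and (-27.3, 22.0), distance = 13.9778


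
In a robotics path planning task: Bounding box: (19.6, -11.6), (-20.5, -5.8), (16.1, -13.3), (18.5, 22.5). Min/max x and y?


x range: [-20.5, 19.6]
y range: [-13.3, 22.5]
Bounding box: (-20.5,-13.3) to (19.6,22.5)

(-20.5,-13.3) to (19.6,22.5)


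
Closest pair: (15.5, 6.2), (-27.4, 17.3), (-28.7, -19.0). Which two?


d(P0,P1) = 44.3128, d(P0,P2) = 50.8791, d(P1,P2) = 36.3233
Closest: P1 and P2

Closest pair: (-27.4, 17.3) and (-28.7, -19.0), distance = 36.3233


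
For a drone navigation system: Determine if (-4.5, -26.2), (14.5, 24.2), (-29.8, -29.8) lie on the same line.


Cross product: (14.5-(-4.5))*((-29.8)-(-26.2)) - (24.2-(-26.2))*((-29.8)-(-4.5))
= 1206.72

No, not collinear


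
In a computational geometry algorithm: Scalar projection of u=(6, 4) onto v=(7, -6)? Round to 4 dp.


u.v = 18, |v| = sqrt(85) = 9.2195
Scalar projection = u.v / |v| = 18 / sqrt(85) = 1.9524

1.9524


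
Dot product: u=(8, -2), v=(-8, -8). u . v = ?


u . v = u_x*v_x + u_y*v_y = 8*(-8) + (-2)*(-8)
= (-64) + 16 = -48

-48


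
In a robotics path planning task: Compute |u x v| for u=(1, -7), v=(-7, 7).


|u x v| = |1*7 - (-7)*(-7)|
= |7 - 49| = 42

42


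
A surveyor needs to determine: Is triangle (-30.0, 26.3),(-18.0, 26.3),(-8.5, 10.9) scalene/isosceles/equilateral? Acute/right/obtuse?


Side lengths squared: AB^2=144, BC^2=327.41, CA^2=699.41
Sorted: [144, 327.41, 699.41]
By sides: Scalene, By angles: Obtuse

Scalene, Obtuse


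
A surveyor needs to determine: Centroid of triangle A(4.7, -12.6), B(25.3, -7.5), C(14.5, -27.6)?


Centroid = ((x_A+x_B+x_C)/3, (y_A+y_B+y_C)/3)
= ((4.7+25.3+14.5)/3, ((-12.6)+(-7.5)+(-27.6))/3)
= (14.8333, -15.9)

(14.8333, -15.9)


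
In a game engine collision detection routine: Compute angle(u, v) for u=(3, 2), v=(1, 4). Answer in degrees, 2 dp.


u.v = 11, |u| = sqrt(13) = 3.6056, |v| = sqrt(17) = 4.1231
cos(theta) = u.v/(|u||v|) = 11/sqrt(221) = 0.73994
theta = acos(0.73994) = 42.27 degrees

42.27 degrees


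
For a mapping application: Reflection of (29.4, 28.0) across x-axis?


Reflection over x-axis: (x,y) -> (x,-y)
(29.4, 28) -> (29.4, -28)

(29.4, -28)


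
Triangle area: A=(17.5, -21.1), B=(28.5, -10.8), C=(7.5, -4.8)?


Area = |x_A(y_B-y_C) + x_B(y_C-y_A) + x_C(y_A-y_B)|/2
= |(-105) + 464.55 + (-77.25)|/2
= 282.3/2 = 141.15

141.15


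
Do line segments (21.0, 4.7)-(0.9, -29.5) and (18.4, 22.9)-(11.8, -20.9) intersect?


Cross products: d1=234, d2=-420.66, d3=-454.74, d4=199.92
d1*d2 < 0 and d3*d4 < 0? yes

Yes, they intersect


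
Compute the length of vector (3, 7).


|u| = sqrt(3^2 + 7^2) = sqrt(58) = 7.6158

7.6158


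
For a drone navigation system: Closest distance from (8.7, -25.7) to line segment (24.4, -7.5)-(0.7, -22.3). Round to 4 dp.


Project P onto AB: t = 0.8216 (clamped to [0,1])
Closest point on segment: (4.928, -19.6597)
Distance: 7.1213

7.1213


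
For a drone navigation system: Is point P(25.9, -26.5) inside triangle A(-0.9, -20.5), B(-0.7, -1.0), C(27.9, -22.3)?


Cross products: AB x AP = -523.8, BC x BP = -162.72, CA x CP = 124.56
All same sign? no

No, outside


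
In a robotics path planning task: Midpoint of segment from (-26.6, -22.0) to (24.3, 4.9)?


M = (((-26.6)+24.3)/2, ((-22)+4.9)/2)
= (-1.15, -8.55)

(-1.15, -8.55)


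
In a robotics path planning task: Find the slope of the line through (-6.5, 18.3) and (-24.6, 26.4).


slope = (y2-y1)/(x2-x1) = (26.4-18.3)/((-24.6)-(-6.5)) = 8.1/(-18.1) = -0.4475

-0.4475


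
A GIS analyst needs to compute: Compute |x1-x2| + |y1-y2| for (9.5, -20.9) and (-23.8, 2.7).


|9.5-(-23.8)| + |(-20.9)-2.7| = 33.3 + 23.6 = 56.9

56.9


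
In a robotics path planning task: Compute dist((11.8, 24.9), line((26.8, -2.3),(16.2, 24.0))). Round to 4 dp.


|cross product| = 106.18
|line direction| = sqrt(804.05) = 28.3558
Distance = 106.18/sqrt(804.05) = 3.7446

3.7446


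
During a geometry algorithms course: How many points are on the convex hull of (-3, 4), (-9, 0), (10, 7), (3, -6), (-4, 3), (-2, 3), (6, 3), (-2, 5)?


Convex hull vertices (CCW): (-9, 0), (3, -6), (10, 7), (-2, 5)
Count = 4

4


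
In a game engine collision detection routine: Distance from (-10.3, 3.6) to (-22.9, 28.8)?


dx=-12.6, dy=25.2
d^2 = (-12.6)^2 + 25.2^2 = 793.8
d = sqrt(793.8) = 28.1745

28.1745


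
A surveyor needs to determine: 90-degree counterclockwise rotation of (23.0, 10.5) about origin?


90° CCW: (x,y) -> (-y, x)
(23,10.5) -> (-10.5, 23)

(-10.5, 23)


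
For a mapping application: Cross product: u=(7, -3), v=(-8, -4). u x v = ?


u x v = u_x*v_y - u_y*v_x = 7*(-4) - (-3)*(-8)
= (-28) - 24 = -52

-52


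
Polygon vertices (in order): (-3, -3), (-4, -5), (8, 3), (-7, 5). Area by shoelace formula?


Shoelace sum: ((-3)*(-5) - (-4)*(-3)) + ((-4)*3 - 8*(-5)) + (8*5 - (-7)*3) + ((-7)*(-3) - (-3)*5)
= 128
Area = |128|/2 = 64

64


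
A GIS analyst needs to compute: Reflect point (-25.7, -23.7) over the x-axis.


Reflection over x-axis: (x,y) -> (x,-y)
(-25.7, -23.7) -> (-25.7, 23.7)

(-25.7, 23.7)


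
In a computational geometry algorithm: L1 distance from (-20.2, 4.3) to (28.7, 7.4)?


|(-20.2)-28.7| + |4.3-7.4| = 48.9 + 3.1 = 52

52


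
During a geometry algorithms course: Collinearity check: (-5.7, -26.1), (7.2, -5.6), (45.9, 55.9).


Cross product: (7.2-(-5.7))*(55.9-(-26.1)) - ((-5.6)-(-26.1))*(45.9-(-5.7))
= 0

Yes, collinear


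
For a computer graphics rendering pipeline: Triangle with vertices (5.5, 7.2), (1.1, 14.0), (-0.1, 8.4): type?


Side lengths squared: AB^2=65.6, BC^2=32.8, CA^2=32.8
Sorted: [32.8, 32.8, 65.6]
By sides: Isosceles, By angles: Right

Isosceles, Right


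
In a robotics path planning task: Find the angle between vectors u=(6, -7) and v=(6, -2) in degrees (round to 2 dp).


u.v = 50, |u| = sqrt(85) = 9.2195, |v| = sqrt(40) = 6.3246
cos(theta) = u.v/(|u||v|) = 50/sqrt(3400) = 0.857493
theta = acos(0.857493) = 30.96 degrees

30.96 degrees


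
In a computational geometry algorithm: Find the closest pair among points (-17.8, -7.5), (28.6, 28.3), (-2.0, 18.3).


d(P0,P1) = 58.6055, d(P0,P2) = 30.2536, d(P1,P2) = 32.1925
Closest: P0 and P2

Closest pair: (-17.8, -7.5) and (-2.0, 18.3), distance = 30.2536


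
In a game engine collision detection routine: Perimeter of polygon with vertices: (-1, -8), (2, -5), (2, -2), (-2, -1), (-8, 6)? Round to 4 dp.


Sides: (-1, -8)->(2, -5): sqrt(18) = 4.242641, (2, -5)->(2, -2): sqrt(9) = 3, (2, -2)->(-2, -1): sqrt(17) = 4.123106, (-2, -1)->(-8, 6): sqrt(85) = 9.219544, (-8, 6)->(-1, -8): sqrt(245) = 15.652476
Sum = 36.237767
Perimeter = 36.2378

36.2378


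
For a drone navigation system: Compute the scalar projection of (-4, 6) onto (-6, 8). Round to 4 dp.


u.v = 72, |v| = sqrt(100) = 10
Scalar projection = u.v / |v| = 72 / sqrt(100) = 7.2

7.2


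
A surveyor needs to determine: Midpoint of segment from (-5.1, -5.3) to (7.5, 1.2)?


M = (((-5.1)+7.5)/2, ((-5.3)+1.2)/2)
= (1.2, -2.05)

(1.2, -2.05)


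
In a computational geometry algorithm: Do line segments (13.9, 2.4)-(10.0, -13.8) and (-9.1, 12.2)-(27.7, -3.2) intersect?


Cross products: d1=-6.44, d2=-662.66, d3=-410.82, d4=245.4
d1*d2 < 0 and d3*d4 < 0? no

No, they don't intersect


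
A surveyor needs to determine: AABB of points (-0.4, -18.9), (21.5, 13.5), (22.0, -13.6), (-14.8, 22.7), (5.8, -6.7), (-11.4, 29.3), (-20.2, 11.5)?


x range: [-20.2, 22]
y range: [-18.9, 29.3]
Bounding box: (-20.2,-18.9) to (22,29.3)

(-20.2,-18.9) to (22,29.3)


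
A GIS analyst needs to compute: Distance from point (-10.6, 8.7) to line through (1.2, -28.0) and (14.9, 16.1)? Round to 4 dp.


|cross product| = 1023.17
|line direction| = sqrt(2132.5) = 46.179
Distance = 1023.17/sqrt(2132.5) = 22.1566

22.1566


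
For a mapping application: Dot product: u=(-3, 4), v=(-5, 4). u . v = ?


u . v = u_x*v_x + u_y*v_y = (-3)*(-5) + 4*4
= 15 + 16 = 31

31


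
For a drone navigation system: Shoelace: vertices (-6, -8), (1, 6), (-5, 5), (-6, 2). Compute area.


Shoelace sum: ((-6)*6 - 1*(-8)) + (1*5 - (-5)*6) + ((-5)*2 - (-6)*5) + ((-6)*(-8) - (-6)*2)
= 87
Area = |87|/2 = 43.5

43.5


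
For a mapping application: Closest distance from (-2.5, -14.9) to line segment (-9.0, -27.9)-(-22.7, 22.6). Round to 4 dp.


Project P onto AB: t = 0.2073 (clamped to [0,1])
Closest point on segment: (-11.8394, -17.4337)
Distance: 9.677

9.677


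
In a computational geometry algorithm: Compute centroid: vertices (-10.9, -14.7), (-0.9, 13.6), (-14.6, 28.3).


Centroid = ((x_A+x_B+x_C)/3, (y_A+y_B+y_C)/3)
= (((-10.9)+(-0.9)+(-14.6))/3, ((-14.7)+13.6+28.3)/3)
= (-8.8, 9.0667)

(-8.8, 9.0667)


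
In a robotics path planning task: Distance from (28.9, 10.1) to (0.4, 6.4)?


dx=-28.5, dy=-3.7
d^2 = (-28.5)^2 + (-3.7)^2 = 825.94
d = sqrt(825.94) = 28.7392

28.7392


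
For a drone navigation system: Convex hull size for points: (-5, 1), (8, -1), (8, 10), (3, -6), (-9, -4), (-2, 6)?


Convex hull vertices (CCW): (-9, -4), (3, -6), (8, -1), (8, 10), (-2, 6)
Count = 5

5


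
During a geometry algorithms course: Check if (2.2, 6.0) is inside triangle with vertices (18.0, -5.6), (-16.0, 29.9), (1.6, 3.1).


Cross products: AB x AP = 166.5, BC x BP = 67.12, CA x CP = 52.78
All same sign? yes

Yes, inside


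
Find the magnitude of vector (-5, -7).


|u| = sqrt((-5)^2 + (-7)^2) = sqrt(74) = 8.6023

8.6023


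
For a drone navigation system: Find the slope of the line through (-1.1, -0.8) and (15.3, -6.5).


slope = (y2-y1)/(x2-x1) = ((-6.5)-(-0.8))/(15.3-(-1.1)) = (-5.7)/16.4 = -0.3476

-0.3476


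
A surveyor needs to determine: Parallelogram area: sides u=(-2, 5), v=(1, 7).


|u x v| = |(-2)*7 - 5*1|
= |(-14) - 5| = 19

19


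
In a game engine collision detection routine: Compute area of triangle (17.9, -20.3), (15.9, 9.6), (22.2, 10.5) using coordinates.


Area = |x_A(y_B-y_C) + x_B(y_C-y_A) + x_C(y_A-y_B)|/2
= |(-16.11) + 489.72 + (-663.78)|/2
= 190.17/2 = 95.085

95.085


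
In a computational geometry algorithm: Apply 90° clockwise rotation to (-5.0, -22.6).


90° CW: (x,y) -> (y, -x)
(-5,-22.6) -> (-22.6, 5)

(-22.6, 5)


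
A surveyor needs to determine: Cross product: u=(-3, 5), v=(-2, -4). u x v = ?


u x v = u_x*v_y - u_y*v_x = (-3)*(-4) - 5*(-2)
= 12 - (-10) = 22

22


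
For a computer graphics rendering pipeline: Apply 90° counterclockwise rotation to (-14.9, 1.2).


90° CCW: (x,y) -> (-y, x)
(-14.9,1.2) -> (-1.2, -14.9)

(-1.2, -14.9)


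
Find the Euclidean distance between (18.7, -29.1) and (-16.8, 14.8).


dx=-35.5, dy=43.9
d^2 = (-35.5)^2 + 43.9^2 = 3187.46
d = sqrt(3187.46) = 56.4576

56.4576


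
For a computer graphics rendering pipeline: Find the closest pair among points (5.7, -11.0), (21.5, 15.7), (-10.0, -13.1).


d(P0,P1) = 31.0247, d(P0,P2) = 15.8398, d(P1,P2) = 42.6813
Closest: P0 and P2

Closest pair: (5.7, -11.0) and (-10.0, -13.1), distance = 15.8398


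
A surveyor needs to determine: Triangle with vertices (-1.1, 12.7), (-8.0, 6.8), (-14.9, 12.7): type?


Side lengths squared: AB^2=82.42, BC^2=82.42, CA^2=190.44
Sorted: [82.42, 82.42, 190.44]
By sides: Isosceles, By angles: Obtuse

Isosceles, Obtuse


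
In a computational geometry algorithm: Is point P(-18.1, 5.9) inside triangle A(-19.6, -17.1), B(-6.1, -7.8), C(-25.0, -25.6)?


Cross products: AB x AP = 296.55, BC x BP = -472.53, CA x CP = 111.45
All same sign? no

No, outside


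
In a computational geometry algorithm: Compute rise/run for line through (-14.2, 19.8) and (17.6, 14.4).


slope = (y2-y1)/(x2-x1) = (14.4-19.8)/(17.6-(-14.2)) = (-5.4)/31.8 = -0.1698

-0.1698
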